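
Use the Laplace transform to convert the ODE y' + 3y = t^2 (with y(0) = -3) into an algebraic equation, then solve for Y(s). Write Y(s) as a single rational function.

Transform both sides with L{·}.
With L{y'} = sY - y(0) = sY - (-3): the LHS transforms to (s + 3)Y - (-3).
The right side is L{t^2} = 2/s^3.
So (s + 3)Y = 2/s^3 + (-3).
Divide through and combine into a single rational function.

Y(s) = (-3*s^3 + 2)/(s^4 + 3*s^3)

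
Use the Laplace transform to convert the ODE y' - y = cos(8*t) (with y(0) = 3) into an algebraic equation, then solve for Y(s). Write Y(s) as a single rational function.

Y(s) = (3*s^2 + s + 192)/(s^3 - s^2 + 64*s - 64)

Transform both sides with L{·}.
Using L{y'} = sY - y(0) = sY - 3, the left side becomes (s - 1)Y - (3).
The right side is L{cos(8*t)} = s/(s^2 + 64).
So (s - 1)Y = s/(s^2 + 64) + (3).
Isolate Y and clear denominators.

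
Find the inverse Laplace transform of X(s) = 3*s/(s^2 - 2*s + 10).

exp(t)*sin(3*t) + 3*exp(t)*cos(3*t)

Complete the square in the denominator: s^2 - 2*s + 10 = (s - 1)^2 + 3^2.
Split the numerator to match: 3*s = 3·(s - 1) + 1·3.
Invert each term: 3·(s - 1)/((s - 1)^2 + 9) ↔ 3e^(t)cos(3t); 1·3/((s - 1)^2 + 9) ↔ e^(t)sin(3t).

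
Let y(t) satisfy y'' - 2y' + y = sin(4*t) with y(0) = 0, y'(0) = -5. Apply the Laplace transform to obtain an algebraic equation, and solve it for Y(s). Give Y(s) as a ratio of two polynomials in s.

Y(s) = (-5*s^2 - 76)/(s^4 - 2*s^3 + 17*s^2 - 32*s + 16)

Laplace-transform each side.
With L{y''} = s^2 Y - s·y(0) - y'(0) and L{y'} = sY - y(0), with y(0) = 0, y'(0) = -5: the LHS transforms to (s^2 - 2*s + 1)Y - (-5).
The right side is L{sin(4*t)} = 4/(s^2 + 16).
So (s^2 - 2*s + 1)Y = 4/(s^2 + 16) + (-5).
Solve for Y(s) and write it as one ratio of polynomials.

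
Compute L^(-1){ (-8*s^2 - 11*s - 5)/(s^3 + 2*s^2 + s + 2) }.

-sin(t) - 5*cos(t) - 3*exp(-2*t)

Factor the denominator: s^3 + 2*s^2 + s + 2 = (s + 2)*(s^2 + 1).
Partial fraction decomposition gives [-3/(s + 2)] + [-5*s/(s^2 + 1)] + [-1/(s^2 + 1)].
Invert each term: -3/(s + 2) ↔ -3e^(-2t); -5·s/(s^2 + 1) ↔ -5cos(t); -1·1/(s^2 + 1) ↔ -sin(t).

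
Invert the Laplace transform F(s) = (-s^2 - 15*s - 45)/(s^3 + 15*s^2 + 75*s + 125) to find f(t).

Factor the denominator: s^3 + 15*s^2 + 75*s + 125 = (s + 5)^3.
Partial fraction decomposition gives [-1/(s + 5)] + [-5/(s + 5)^2] + [5/(s + 5)^3].
Invert each term: -1/(s + 5) ↔ -e^(-5t); -5/(s + 5)^2 ↔ -5t·e^(-5t); 5/(s + 5)^3 ↔ (5/2)t^2·e^(-5t).

f(t) = 5*t^2*exp(-5*t)/2 - 5*t*exp(-5*t) - exp(-5*t)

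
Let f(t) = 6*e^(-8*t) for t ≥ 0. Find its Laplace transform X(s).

L{6} = 6/s.
By the first shifting theorem, multiplying by e^(-8t) replaces s with s + 8.

X(s) = 6/(s + 8)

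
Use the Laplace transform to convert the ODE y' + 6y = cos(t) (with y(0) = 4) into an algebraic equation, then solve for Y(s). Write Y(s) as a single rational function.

Take the Laplace transform of both sides.
With L{y'} = sY - y(0) = sY - 4: the LHS transforms to (s + 6)Y - (4).
The right side is L{cos(t)} = s/(s^2 + 1).
So (s + 6)Y = s/(s^2 + 1) + (4).
Divide through and combine into a single rational function.

Y(s) = (4*s^2 + s + 4)/(s^3 + 6*s^2 + s + 6)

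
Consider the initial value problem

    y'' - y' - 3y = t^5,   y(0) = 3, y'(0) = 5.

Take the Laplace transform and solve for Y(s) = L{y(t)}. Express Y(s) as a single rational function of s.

Laplace-transform each side.
Using L{y''} = s^2 Y - s·y(0) - y'(0) and L{y'} = sY - y(0), with y(0) = 3, y'(0) = 5, the left side becomes (s^2 - s - 3)Y - (3*s + 2).
The right side is L{t^5} = 120/s^6.
So (s^2 - s - 3)Y = 120/s^6 + (3*s + 2).
Solve for Y(s) and write it as one ratio of polynomials.

Y(s) = (3*s^7 + 2*s^6 + 120)/(s^8 - s^7 - 3*s^6)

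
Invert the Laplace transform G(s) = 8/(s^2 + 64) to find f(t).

f(t) = sin(8*t)

Since L{sin(8t)} = 8/(s^2 + 64), the inverse is sin(8*t).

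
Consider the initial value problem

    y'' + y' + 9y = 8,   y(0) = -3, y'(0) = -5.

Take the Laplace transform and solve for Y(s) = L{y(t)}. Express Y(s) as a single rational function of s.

Y(s) = (-3*s^2 - 8*s + 8)/(s^3 + s^2 + 9*s)

Apply the Laplace transform to the equation.
Using L{y''} = s^2 Y - s·y(0) - y'(0) and L{y'} = sY - y(0), with y(0) = -3, y'(0) = -5, the left side becomes (s^2 + s + 9)Y - (-3*s - 8).
The right side is L{8} = 8/s.
So (s^2 + s + 9)Y = 8/s + (-3*s - 8).
Divide through and combine into a single rational function.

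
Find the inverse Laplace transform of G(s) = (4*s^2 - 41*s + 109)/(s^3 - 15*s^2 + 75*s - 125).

2*t^2*exp(5*t) - t*exp(5*t) + 4*exp(5*t)

Factor the denominator: s^3 - 15*s^2 + 75*s - 125 = (s - 5)^3.
Partial fraction decomposition gives [4/(s - 5)] + [-1/(s - 5)^2] + [4/(s - 5)^3].
Invert each term: 4/(s - 5) ↔ 4e^(5t); -1/(s - 5)^2 ↔ -t·e^(5t); 4/(s - 5)^3 ↔ (2)t^2·e^(5t).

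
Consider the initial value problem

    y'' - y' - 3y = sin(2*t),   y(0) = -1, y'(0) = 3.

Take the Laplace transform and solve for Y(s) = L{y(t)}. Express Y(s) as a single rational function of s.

Transform both sides with L{·}.
Using L{y''} = s^2 Y - s·y(0) - y'(0) and L{y'} = sY - y(0), with y(0) = -1, y'(0) = 3, the left side becomes (s^2 - s - 3)Y - (-s + 4).
The right side is L{sin(2*t)} = 2/(s^2 + 4).
So (s^2 - s - 3)Y = 2/(s^2 + 4) + (-s + 4).
Solve for Y(s) and write it as one ratio of polynomials.

Y(s) = (-s^3 + 4*s^2 - 4*s + 18)/(s^4 - s^3 + s^2 - 4*s - 12)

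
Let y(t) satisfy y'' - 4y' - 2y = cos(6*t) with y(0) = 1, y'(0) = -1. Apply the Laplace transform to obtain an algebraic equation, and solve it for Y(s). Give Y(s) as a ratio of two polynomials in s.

Take the Laplace transform of both sides.
The derivative rules (L{y''} = s^2 Y - s·y(0) - y'(0) and L{y'} = sY - y(0), with y(0) = 1, y'(0) = -1) turn the left side into (s^2 - 4*s - 2)Y - (s - 5).
The right side is L{cos(6*t)} = s/(s^2 + 36).
So (s^2 - 4*s - 2)Y = s/(s^2 + 36) + (s - 5).
Solve for Y(s) and write it as one ratio of polynomials.

Y(s) = (s^3 - 5*s^2 + 37*s - 180)/(s^4 - 4*s^3 + 34*s^2 - 144*s - 72)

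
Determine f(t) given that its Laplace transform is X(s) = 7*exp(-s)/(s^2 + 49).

f(t) = Heaviside(t - 1)*(sin(7*t - 7))

The factor e^(-s) signals a time shift by c = 1 (second shifting theorem).
L{sin(7t)} = 7/(s^2 + 49), so L^-1{7/(s^2 + 49)} = sin(7*t).
Hence the inverse is u(t - 1) times that function evaluated at t - 1.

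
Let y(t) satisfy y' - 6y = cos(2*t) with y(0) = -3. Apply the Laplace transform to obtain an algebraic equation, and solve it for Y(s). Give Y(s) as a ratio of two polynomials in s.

Transform both sides with L{·}.
The derivative rules (L{y'} = sY - y(0) = sY - (-3)) turn the left side into (s - 6)Y - (-3).
The right side is L{cos(2*t)} = s/(s^2 + 4).
So (s - 6)Y = s/(s^2 + 4) + (-3).
Isolate Y and clear denominators.

Y(s) = (-3*s^2 + s - 12)/(s^3 - 6*s^2 + 4*s - 24)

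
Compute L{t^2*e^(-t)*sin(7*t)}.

L{sin(7t)} = 7/(s^2 + 49).
Multiplying by e^(-t) shifts s → s + 1, so L{e^(-t)*sin(7*t)} = 7/((s + 1)^2 + 49).
Then apply L{t^2·g(t)} = (-1)^2 d^2/ds^2[H(s)] with H(s) = 7/((s + 1)^2 + 49):
differentiating 2 times and applying the sign gives 14*(3*s^2 + 6*s - 46)/(s^2 + 2*s + 50)^3.

14*(3*s^2 + 6*s - 46)/(s^2 + 2*s + 50)^3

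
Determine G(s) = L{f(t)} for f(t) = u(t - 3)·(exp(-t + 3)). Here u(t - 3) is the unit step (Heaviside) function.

G(s) = exp(-3*s)/(s + 1)

By the second shifting theorem, L{u(t - c)·g(t - c)} = e^(-cs)·H(s) with c = 3 and H(s) = L{g(t)}.
L{e^(-t)} = 1/(s + 1).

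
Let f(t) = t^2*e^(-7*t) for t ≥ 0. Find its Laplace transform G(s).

L{t^2} = 2!/s^3 = 2/s^3.
By the first shifting theorem, multiplying by e^(-7t) replaces s with s + 7.

G(s) = 2/(s + 7)^3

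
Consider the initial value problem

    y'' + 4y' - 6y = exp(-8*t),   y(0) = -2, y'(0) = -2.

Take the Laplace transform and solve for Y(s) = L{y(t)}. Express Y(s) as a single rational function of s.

Y(s) = (-2*s^2 - 26*s - 79)/(s^3 + 12*s^2 + 26*s - 48)

Laplace-transform each side.
Using L{y''} = s^2 Y - s·y(0) - y'(0) and L{y'} = sY - y(0), with y(0) = -2, y'(0) = -2, the left side becomes (s^2 + 4*s - 6)Y - (-2*s - 10).
The right side is L{exp(-8*t)} = 1/(s + 8).
So (s^2 + 4*s - 6)Y = 1/(s + 8) + (-2*s - 10).
Solve for Y(s) and write it as one ratio of polynomials.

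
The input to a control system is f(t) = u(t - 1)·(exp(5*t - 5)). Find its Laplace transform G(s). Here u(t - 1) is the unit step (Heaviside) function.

G(s) = exp(-s)/(s - 5)

By the second shifting theorem, L{u(t - c)·g(t - c)} = e^(-cs)·H(s) with c = 1 and H(s) = L{g(t)}.
L{e^(5t)} = 1/(s - 5).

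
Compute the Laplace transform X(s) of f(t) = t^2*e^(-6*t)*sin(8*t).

X(s) = 16*(3*s^2 + 36*s + 44)/(s^2 + 12*s + 100)^3

L{sin(8t)} = 8/(s^2 + 64).
Multiplying by e^(-6t) shifts s → s + 6, so L{e^(-6*t)*sin(8*t)} = 8/((s + 6)^2 + 64).
Then apply L{t^2·g(t)} = (-1)^2 d^2/ds^2[G(s)] with G(s) = 8/((s + 6)^2 + 64):
differentiating 2 times and applying the sign gives 16*(3*s^2 + 36*s + 44)/(s^2 + 12*s + 100)^3.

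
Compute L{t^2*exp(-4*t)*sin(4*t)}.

8*(3*s^2 + 24*s + 32)/(s^2 + 8*s + 32)^3

L{sin(4t)} = 4/(s^2 + 16).
Multiplying by e^(-4t) shifts s → s + 4, so L{exp(-4*t)*sin(4*t)} = 4/((s + 4)^2 + 16).
Then apply L{t^2·g(t)} = (-1)^2 d^2/ds^2[G(s)] with G(s) = 4/((s + 4)^2 + 16):
differentiating 2 times and applying the sign gives 8*(3*s^2 + 24*s + 32)/(s^2 + 8*s + 32)^3.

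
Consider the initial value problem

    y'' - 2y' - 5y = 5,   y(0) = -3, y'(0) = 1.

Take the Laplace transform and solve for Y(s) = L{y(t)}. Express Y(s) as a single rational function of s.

Y(s) = (-3*s^2 + 7*s + 5)/(s^3 - 2*s^2 - 5*s)

Laplace-transform each side.
The derivative rules (L{y''} = s^2 Y - s·y(0) - y'(0) and L{y'} = sY - y(0), with y(0) = -3, y'(0) = 1) turn the left side into (s^2 - 2*s - 5)Y - (-3*s + 7).
The right side is L{5} = 5/s.
So (s^2 - 2*s - 5)Y = 5/s + (-3*s + 7).
Divide through and combine into a single rational function.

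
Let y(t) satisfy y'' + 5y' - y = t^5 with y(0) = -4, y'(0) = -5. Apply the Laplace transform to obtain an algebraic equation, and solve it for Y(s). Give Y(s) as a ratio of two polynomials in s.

Laplace-transform each side.
Using L{y''} = s^2 Y - s·y(0) - y'(0) and L{y'} = sY - y(0), with y(0) = -4, y'(0) = -5, the left side becomes (s^2 + 5*s - 1)Y - (-4*s - 25).
The right side is L{t^5} = 120/s^6.
So (s^2 + 5*s - 1)Y = 120/s^6 + (-4*s - 25).
Isolate Y and clear denominators.

Y(s) = (-4*s^7 - 25*s^6 + 120)/(s^8 + 5*s^7 - s^6)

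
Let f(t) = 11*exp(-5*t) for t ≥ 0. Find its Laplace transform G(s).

L{11} = 11/s.
By the first shifting theorem, multiplying by e^(-5t) replaces s with s + 5.

G(s) = 11/(s + 5)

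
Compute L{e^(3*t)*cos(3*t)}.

(s - 3)/((s - 3)^2 + 9)

L{cos(3t)} = s/(s^2 + 9).
By the first shifting theorem, multiplying by e^(3t) replaces s with s - 3.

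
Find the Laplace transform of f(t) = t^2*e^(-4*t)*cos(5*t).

2*(s + 4)*(s^2 + 8*s - 59)/(s^2 + 8*s + 41)^3

L{cos(5t)} = s/(s^2 + 25).
Multiplying by e^(-4t) shifts s → s + 4, so L{e^(-4*t)*cos(5*t)} = (s + 4)/((s + 4)^2 + 25).
Then apply L{t^2·g(t)} = (-1)^2 d^2/ds^2[H(s)] with H(s) = (s + 4)/((s + 4)^2 + 25):
differentiating 2 times and applying the sign gives 2*(s + 4)*(s^2 + 8*s - 59)/(s^2 + 8*s + 41)^3.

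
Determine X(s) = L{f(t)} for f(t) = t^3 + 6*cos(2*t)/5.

X(s) = 6*s/(5*(s^2 + 4)) + 6/s^4

The transform is linear, so treat each term independently.
(6/5)·[L{cos(2t)} = s/(s^2 + 4)]; L{t^3} = 3!/s^4 = 6/s^4.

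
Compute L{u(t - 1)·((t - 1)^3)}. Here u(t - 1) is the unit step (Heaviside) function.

By the second shifting theorem, L{u(t - c)·g(t - c)} = e^(-cs)·H(s) with c = 1 and H(s) = L{g(t)}.
L{t^3} = 3!/s^4 = 6/s^4.

6*exp(-s)/s^4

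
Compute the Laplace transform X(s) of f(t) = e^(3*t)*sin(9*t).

X(s) = 9/((s - 3)^2 + 81)

L{sin(9t)} = 9/(s^2 + 81).
By the first shifting theorem, multiplying by e^(3t) replaces s with s - 3.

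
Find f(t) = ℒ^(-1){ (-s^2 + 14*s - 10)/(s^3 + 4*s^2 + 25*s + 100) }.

Factor the denominator: s^3 + 4*s^2 + 25*s + 100 = (s + 4)*(s^2 + 25).
Partial fraction decomposition gives [-2/(s + 4)] + [s/(s^2 + 25)] + [10/(s^2 + 25)].
Invert each term: -2/(s + 4) ↔ -2e^(-4t); 1·s/(s^2 + 25) ↔ cos(5t); 2·5/(s^2 + 25) ↔ 2sin(5t).

f(t) = 2*sin(5*t) + cos(5*t) - 2*exp(-4*t)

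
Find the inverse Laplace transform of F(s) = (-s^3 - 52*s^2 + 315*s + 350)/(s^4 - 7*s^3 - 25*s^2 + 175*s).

Factor the denominator: s^4 - 7*s^3 - 25*s^2 + 175*s = s*(s - 7)*(s - 5)*(s + 5).
Partial fraction decomposition gives [-2/(s - 7)] + [-5/(s - 5)] + [4/(s + 5)] + [2/s].
Invert each term: -2/(s - 7) ↔ -2e^(7t); -5/(s - 5) ↔ -5e^(5t); 4/(s + 5) ↔ 4e^(-5t); 2/(s - 0) ↔ 2e^(0t).

-2*exp(7*t) - 5*exp(5*t) + 2 + 4*exp(-5*t)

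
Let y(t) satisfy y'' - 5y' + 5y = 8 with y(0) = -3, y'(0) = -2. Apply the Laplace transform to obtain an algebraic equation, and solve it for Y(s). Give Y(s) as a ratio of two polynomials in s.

Y(s) = (-3*s^2 + 13*s + 8)/(s^3 - 5*s^2 + 5*s)

Take the Laplace transform of both sides.
The derivative rules (L{y''} = s^2 Y - s·y(0) - y'(0) and L{y'} = sY - y(0), with y(0) = -3, y'(0) = -2) turn the left side into (s^2 - 5*s + 5)Y - (-3*s + 13).
The right side is L{8} = 8/s.
So (s^2 - 5*s + 5)Y = 8/s + (-3*s + 13).
Divide through and combine into a single rational function.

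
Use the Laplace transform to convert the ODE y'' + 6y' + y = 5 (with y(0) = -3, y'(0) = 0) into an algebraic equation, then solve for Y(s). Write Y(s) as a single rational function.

Y(s) = (-3*s^2 - 18*s + 5)/(s^3 + 6*s^2 + s)

Laplace-transform each side.
The derivative rules (L{y''} = s^2 Y - s·y(0) - y'(0) and L{y'} = sY - y(0), with y(0) = -3, y'(0) = 0) turn the left side into (s^2 + 6*s + 1)Y - (-3*s - 18).
The right side is L{5} = 5/s.
So (s^2 + 6*s + 1)Y = 5/s + (-3*s - 18).
Solve for Y(s) and write it as one ratio of polynomials.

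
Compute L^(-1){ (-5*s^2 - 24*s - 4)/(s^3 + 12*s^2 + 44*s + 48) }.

Factor the denominator: s^3 + 12*s^2 + 44*s + 48 = (s + 2)*(s + 4)*(s + 6).
Partial fraction decomposition gives [3/(s + 2)] + [-5/(s + 6)] + [-3/(s + 4)].
Invert each term: 3/(s + 2) ↔ 3e^(-2t); -5/(s + 6) ↔ -5e^(-6t); -3/(s + 4) ↔ -3e^(-4t).

3*exp(-2*t) - 3*exp(-4*t) - 5*exp(-6*t)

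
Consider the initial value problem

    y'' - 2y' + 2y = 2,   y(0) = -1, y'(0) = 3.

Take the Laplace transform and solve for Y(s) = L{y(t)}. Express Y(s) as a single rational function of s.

Y(s) = (-s^2 + 5*s + 2)/(s^3 - 2*s^2 + 2*s)

Apply the Laplace transform to the equation.
The derivative rules (L{y''} = s^2 Y - s·y(0) - y'(0) and L{y'} = sY - y(0), with y(0) = -1, y'(0) = 3) turn the left side into (s^2 - 2*s + 2)Y - (-s + 5).
The right side is L{2} = 2/s.
So (s^2 - 2*s + 2)Y = 2/s + (-s + 5).
Divide through and combine into a single rational function.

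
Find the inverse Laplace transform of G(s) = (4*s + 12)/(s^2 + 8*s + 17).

Complete the square in the denominator: s^2 + 8*s + 17 = (s + 4)^2 + 1^2.
Split the numerator to match: 4*s + 12 = 4·(s + 4) - 4·1.
Invert each term: 4·(s + 4)/((s + 4)^2 + 1) ↔ 4e^(-4t)cos(t); -4·1/((s + 4)^2 + 1) ↔ -4e^(-4t)sin(t).

-4*exp(-4*t)*sin(t) + 4*exp(-4*t)*cos(t)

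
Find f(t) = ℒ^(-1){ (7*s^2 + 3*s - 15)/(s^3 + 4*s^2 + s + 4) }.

Factor the denominator: s^3 + 4*s^2 + s + 4 = (s + 4)*(s^2 + 1).
Partial fraction decomposition gives [5/(s + 4)] + [2*s/(s^2 + 1)] + [-5/(s^2 + 1)].
Invert each term: 5/(s + 4) ↔ 5e^(-4t); 2·s/(s^2 + 1) ↔ 2cos(t); -5·1/(s^2 + 1) ↔ -5sin(t).

f(t) = -5*sin(t) + 2*cos(t) + 5*exp(-4*t)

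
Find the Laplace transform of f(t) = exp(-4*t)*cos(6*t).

L{cos(6t)} = s/(s^2 + 36).
By the first shifting theorem, multiplying by e^(-4t) replaces s with s + 4.

(s + 4)/((s + 4)^2 + 36)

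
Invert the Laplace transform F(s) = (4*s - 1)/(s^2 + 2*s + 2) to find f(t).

Complete the square in the denominator: s^2 + 2*s + 2 = (s + 1)^2 + 1^2.
Split the numerator to match: 4*s - 1 = 4·(s + 1) - 5·1.
Invert each term: 4·(s + 1)/((s + 1)^2 + 1) ↔ 4e^(-t)cos(t); -5·1/((s + 1)^2 + 1) ↔ -5e^(-t)sin(t).

f(t) = -5*exp(-t)*sin(t) + 4*exp(-t)*cos(t)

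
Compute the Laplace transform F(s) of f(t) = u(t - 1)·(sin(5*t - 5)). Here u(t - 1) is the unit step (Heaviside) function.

F(s) = 5*exp(-s)/(s^2 + 25)

By the second shifting theorem, L{u(t - c)·g(t - c)} = e^(-cs)·G(s) with c = 1 and G(s) = L{g(t)}.
L{sin(5t)} = 5/(s^2 + 25).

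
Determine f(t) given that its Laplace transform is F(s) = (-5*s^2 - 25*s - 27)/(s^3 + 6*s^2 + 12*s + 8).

Factor the denominator: s^3 + 6*s^2 + 12*s + 8 = (s + 2)^3.
Partial fraction decomposition gives [-5/(s + 2)] + [-5/(s + 2)^2] + [3/(s + 2)^3].
Invert each term: -5/(s + 2) ↔ -5e^(-2t); -5/(s + 2)^2 ↔ -5t·e^(-2t); 3/(s + 2)^3 ↔ (3/2)t^2·e^(-2t).

f(t) = 3*t^2*exp(-2*t)/2 - 5*t*exp(-2*t) - 5*exp(-2*t)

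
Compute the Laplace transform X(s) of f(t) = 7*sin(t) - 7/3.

X(s) = 7/(s^2 + 1) - 7/(3*s)

By linearity of the Laplace transform, transform each term separately.
L{-7/3} = (-7/3)/s; (7)·[L{sin(t)} = 1/(s^2 + 1)].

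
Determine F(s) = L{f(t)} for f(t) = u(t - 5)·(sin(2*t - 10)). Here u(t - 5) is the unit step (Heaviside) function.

By the second shifting theorem, L{u(t - c)·g(t - c)} = e^(-cs)·G(s) with c = 5 and G(s) = L{g(t)}.
L{sin(2t)} = 2/(s^2 + 4).

F(s) = 2*exp(-5*s)/(s^2 + 4)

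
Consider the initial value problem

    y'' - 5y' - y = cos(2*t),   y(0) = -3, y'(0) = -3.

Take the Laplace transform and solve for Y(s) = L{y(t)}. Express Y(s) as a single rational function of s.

Laplace-transform each side.
With L{y''} = s^2 Y - s·y(0) - y'(0) and L{y'} = sY - y(0), with y(0) = -3, y'(0) = -3: the LHS transforms to (s^2 - 5*s - 1)Y - (-3*s + 12).
The right side is L{cos(2*t)} = s/(s^2 + 4).
So (s^2 - 5*s - 1)Y = s/(s^2 + 4) + (-3*s + 12).
Isolate Y and clear denominators.

Y(s) = (-3*s^3 + 12*s^2 - 11*s + 48)/(s^4 - 5*s^3 + 3*s^2 - 20*s - 4)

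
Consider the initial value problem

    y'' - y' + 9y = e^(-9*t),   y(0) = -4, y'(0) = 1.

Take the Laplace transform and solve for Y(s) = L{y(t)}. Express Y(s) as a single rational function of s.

Laplace-transform each side.
With L{y''} = s^2 Y - s·y(0) - y'(0) and L{y'} = sY - y(0), with y(0) = -4, y'(0) = 1: the LHS transforms to (s^2 - s + 9)Y - (-4*s + 5).
The right side is L{e^(-9*t)} = 1/(s + 9).
So (s^2 - s + 9)Y = 1/(s + 9) + (-4*s + 5).
Divide through and combine into a single rational function.

Y(s) = (-4*s^2 - 31*s + 46)/(s^3 + 8*s^2 + 81)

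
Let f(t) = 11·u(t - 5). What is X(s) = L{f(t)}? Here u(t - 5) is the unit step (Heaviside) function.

By the second shifting theorem, L{u(t - c)·g(t - c)} = e^(-cs)·G(s) with c = 5 and G(s) = L{g(t)}.
L{11} = 11/s.

X(s) = 11*exp(-5*s)/s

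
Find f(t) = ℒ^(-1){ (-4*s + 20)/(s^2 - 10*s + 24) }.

Rewrite the denominator: s^2 - 10*s + 24 = (s - 5)^2 - 1.
The form in (s - 5) signals a first-shifting-theorem factor e^(5t).
Since L{cosh(t)} = s/(s^2 - 1), the inverse is exp(5*t)*cosh(t), scaled by -4.

f(t) = -4*exp(5*t)*cosh(t)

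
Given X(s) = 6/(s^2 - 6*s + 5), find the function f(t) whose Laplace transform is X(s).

Rewrite the denominator: s^2 - 6*s + 5 = (s - 3)^2 - 4.
The form in (s - 3) signals a first-shifting-theorem factor e^(3t).
Since L{sinh(2t)} = 2/(s^2 - 4), the inverse is e^(3*t)*sinh(2*t), scaled by 3.

f(t) = 3*exp(3*t)*sinh(2*t)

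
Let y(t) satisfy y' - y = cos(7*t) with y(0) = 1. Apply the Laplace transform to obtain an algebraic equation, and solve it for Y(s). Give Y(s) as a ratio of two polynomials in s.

Y(s) = (s^2 + s + 49)/(s^3 - s^2 + 49*s - 49)

Transform both sides with L{·}.
Using L{y'} = sY - y(0) = sY - 1, the left side becomes (s - 1)Y - (1).
The right side is L{cos(7*t)} = s/(s^2 + 49).
So (s - 1)Y = s/(s^2 + 49) + (1).
Isolate Y and clear denominators.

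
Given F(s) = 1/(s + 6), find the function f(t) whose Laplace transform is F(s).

Since L{e^(-6t)} = 1/(s + 6), the inverse is e^(-6*t).

f(t) = exp(-6*t)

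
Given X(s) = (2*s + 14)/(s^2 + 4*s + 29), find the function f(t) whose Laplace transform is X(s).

Complete the square in the denominator: s^2 + 4*s + 29 = (s + 2)^2 + 5^2.
Split the numerator to match: 2*s + 14 = 2·(s + 2) + 2·5.
Invert each term: 2·(s + 2)/((s + 2)^2 + 25) ↔ 2e^(-2t)cos(5t); 2·5/((s + 2)^2 + 25) ↔ 2e^(-2t)sin(5t).

f(t) = 2*exp(-2*t)*sin(5*t) + 2*exp(-2*t)*cos(5*t)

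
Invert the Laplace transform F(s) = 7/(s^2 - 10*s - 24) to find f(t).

Rewrite the denominator: s^2 - 10*s - 24 = (s - 5)^2 - 49.
The form in (s - 5) signals a first-shifting-theorem factor e^(5t).
Since L{sinh(7t)} = 7/(s^2 - 49), the inverse is e^(5*t)*sinh(7*t).

f(t) = exp(5*t)*sinh(7*t)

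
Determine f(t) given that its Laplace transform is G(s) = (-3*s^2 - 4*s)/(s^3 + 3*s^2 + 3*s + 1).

Factor the denominator: s^3 + 3*s^2 + 3*s + 1 = (s + 1)^3.
Partial fraction decomposition gives [-3/(s + 1)] + [2/(s + 1)^2] + [(s + 1)^(-3)].
Invert each term: -3/(s + 1) ↔ -3e^(-t); 2/(s + 1)^2 ↔ 2t·e^(-t); 1/(s + 1)^3 ↔ (1/2)t^2·e^(-t).

f(t) = t^2*exp(-t)/2 + 2*t*exp(-t) - 3*exp(-t)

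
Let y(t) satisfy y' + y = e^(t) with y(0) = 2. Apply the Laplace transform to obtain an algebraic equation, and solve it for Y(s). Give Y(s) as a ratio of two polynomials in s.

Y(s) = (2*s - 1)/(s^2 - 1)

Apply the Laplace transform to the equation.
With L{y'} = sY - y(0) = sY - 2: the LHS transforms to (s + 1)Y - (2).
The right side is L{e^(t)} = 1/(s - 1).
So (s + 1)Y = 1/(s - 1) + (2).
Solve for Y(s) and write it as one ratio of polynomials.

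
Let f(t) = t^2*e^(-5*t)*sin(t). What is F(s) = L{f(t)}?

F(s) = 2*(3*s^2 + 30*s + 74)/(s^2 + 10*s + 26)^3

L{sin(t)} = 1/(s^2 + 1).
Multiplying by e^(-5t) shifts s → s + 5, so L{e^(-5*t)*sin(t)} = 1/((s + 5)^2 + 1).
Then apply L{t^2·g(t)} = (-1)^2 d^2/ds^2[G(s)] with G(s) = 1/((s + 5)^2 + 1):
differentiating 2 times and applying the sign gives 2*(3*s^2 + 30*s + 74)/(s^2 + 10*s + 26)^3.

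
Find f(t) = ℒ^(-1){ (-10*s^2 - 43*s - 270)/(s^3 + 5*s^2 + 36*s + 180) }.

f(t) = -3*sin(6*t) - 5*cos(6*t) - 5*exp(-5*t)

Factor the denominator: s^3 + 5*s^2 + 36*s + 180 = (s + 5)*(s^2 + 36).
Partial fraction decomposition gives [-5/(s + 5)] + [-5*s/(s^2 + 36)] + [-18/(s^2 + 36)].
Invert each term: -5/(s + 5) ↔ -5e^(-5t); -5·s/(s^2 + 36) ↔ -5cos(6t); -3·6/(s^2 + 36) ↔ -3sin(6t).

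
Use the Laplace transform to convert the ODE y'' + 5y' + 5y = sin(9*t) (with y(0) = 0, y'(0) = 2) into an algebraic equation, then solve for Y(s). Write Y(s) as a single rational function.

Apply the Laplace transform to the equation.
With L{y''} = s^2 Y - s·y(0) - y'(0) and L{y'} = sY - y(0), with y(0) = 0, y'(0) = 2: the LHS transforms to (s^2 + 5*s + 5)Y - (2).
The right side is L{sin(9*t)} = 9/(s^2 + 81).
So (s^2 + 5*s + 5)Y = 9/(s^2 + 81) + (2).
Solve for Y(s) and write it as one ratio of polynomials.

Y(s) = (2*s^2 + 171)/(s^4 + 5*s^3 + 86*s^2 + 405*s + 405)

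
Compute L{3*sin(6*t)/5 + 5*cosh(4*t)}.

5*s/(s^2 - 16) + 18/(5*(s^2 + 36))

The transform is linear, so treat each term independently.
(3/5)·[L{sin(6t)} = 6/(s^2 + 36)]; (5)·[L{cosh(4t)} = s/(s^2 - 16)].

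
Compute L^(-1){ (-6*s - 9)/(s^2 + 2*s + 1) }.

Factor the denominator: s^2 + 2*s + 1 = (s + 1)^2.
Partial fraction decomposition gives [-6/(s + 1)] + [-3/(s + 1)^2].
Invert each term: -6/(s + 1) ↔ -6e^(-t); -3/(s + 1)^2 ↔ -3t·e^(-t).

-3*t*exp(-t) - 6*exp(-t)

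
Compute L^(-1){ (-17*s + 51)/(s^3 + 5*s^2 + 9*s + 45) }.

sin(3*t) - 4*cos(3*t) + 4*exp(-5*t)

Factor the denominator: s^3 + 5*s^2 + 9*s + 45 = (s + 5)*(s^2 + 9).
Partial fraction decomposition gives [4/(s + 5)] + [-4*s/(s^2 + 9)] + [3/(s^2 + 9)].
Invert each term: 4/(s + 5) ↔ 4e^(-5t); -4·s/(s^2 + 9) ↔ -4cos(3t); 1·3/(s^2 + 9) ↔ sin(3t).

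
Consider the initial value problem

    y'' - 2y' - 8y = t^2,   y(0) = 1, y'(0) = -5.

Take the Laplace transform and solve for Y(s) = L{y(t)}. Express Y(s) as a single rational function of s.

Laplace-transform each side.
The derivative rules (L{y''} = s^2 Y - s·y(0) - y'(0) and L{y'} = sY - y(0), with y(0) = 1, y'(0) = -5) turn the left side into (s^2 - 2*s - 8)Y - (s - 7).
The right side is L{t^2} = 2/s^3.
So (s^2 - 2*s - 8)Y = 2/s^3 + (s - 7).
Divide through and combine into a single rational function.

Y(s) = (s^4 - 7*s^3 + 2)/(s^5 - 2*s^4 - 8*s^3)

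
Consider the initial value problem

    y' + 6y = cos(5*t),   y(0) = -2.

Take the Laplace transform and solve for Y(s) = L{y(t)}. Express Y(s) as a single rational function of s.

Take the Laplace transform of both sides.
With L{y'} = sY - y(0) = sY - (-2): the LHS transforms to (s + 6)Y - (-2).
The right side is L{cos(5*t)} = s/(s^2 + 25).
So (s + 6)Y = s/(s^2 + 25) + (-2).
Isolate Y and clear denominators.

Y(s) = (-2*s^2 + s - 50)/(s^3 + 6*s^2 + 25*s + 150)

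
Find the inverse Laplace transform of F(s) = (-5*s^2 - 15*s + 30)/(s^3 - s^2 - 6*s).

-4*exp(3*t) - 5 + 4*exp(-2*t)

Factor the denominator: s^3 - s^2 - 6*s = s*(s - 3)*(s + 2).
Partial fraction decomposition gives [-5/s] + [4/(s + 2)] + [-4/(s - 3)].
Invert each term: -5/(s - 0) ↔ -5e^(0t); 4/(s + 2) ↔ 4e^(-2t); -4/(s - 3) ↔ -4e^(3t).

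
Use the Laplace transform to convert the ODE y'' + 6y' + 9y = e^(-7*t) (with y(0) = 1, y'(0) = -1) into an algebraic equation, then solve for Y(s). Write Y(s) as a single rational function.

Transform both sides with L{·}.
The derivative rules (L{y''} = s^2 Y - s·y(0) - y'(0) and L{y'} = sY - y(0), with y(0) = 1, y'(0) = -1) turn the left side into (s^2 + 6*s + 9)Y - (s + 5).
The right side is L{e^(-7*t)} = 1/(s + 7).
So (s^2 + 6*s + 9)Y = 1/(s + 7) + (s + 5).
Isolate Y and clear denominators.

Y(s) = (s^2 + 12*s + 36)/(s^3 + 13*s^2 + 51*s + 63)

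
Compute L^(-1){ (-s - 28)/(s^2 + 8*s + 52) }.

-4*exp(-4*t)*sin(6*t) - exp(-4*t)*cos(6*t)

Complete the square in the denominator: s^2 + 8*s + 52 = (s + 4)^2 + 6^2.
Split the numerator to match: -s - 28 = -1·(s + 4) - 4·6.
Invert each term: -1·(s + 4)/((s + 4)^2 + 36) ↔ -e^(-4t)cos(6t); -4·6/((s + 4)^2 + 36) ↔ -4e^(-4t)sin(6t).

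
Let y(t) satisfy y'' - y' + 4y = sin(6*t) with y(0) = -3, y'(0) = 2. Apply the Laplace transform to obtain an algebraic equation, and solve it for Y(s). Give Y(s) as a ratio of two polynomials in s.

Y(s) = (-3*s^3 + 5*s^2 - 108*s + 186)/(s^4 - s^3 + 40*s^2 - 36*s + 144)

Transform both sides with L{·}.
With L{y''} = s^2 Y - s·y(0) - y'(0) and L{y'} = sY - y(0), with y(0) = -3, y'(0) = 2: the LHS transforms to (s^2 - s + 4)Y - (-3*s + 5).
The right side is L{sin(6*t)} = 6/(s^2 + 36).
So (s^2 - s + 4)Y = 6/(s^2 + 36) + (-3*s + 5).
Divide through and combine into a single rational function.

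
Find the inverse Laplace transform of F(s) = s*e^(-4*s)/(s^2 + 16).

Heaviside(t - 4)*(cos(4*t - 16))

The factor e^(-4s) signals a time shift by c = 4 (second shifting theorem).
L{cos(4t)} = s/(s^2 + 16), so L^-1{s/(s^2 + 16)} = cos(4*t).
Hence the inverse is u(t - 4) times that function evaluated at t - 4.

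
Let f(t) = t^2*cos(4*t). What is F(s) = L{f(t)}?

F(s) = 2*s*(s^2 - 48)/(s^2 + 16)^3

L{cos(4t)} = s/(s^2 + 16).
Then apply L{t^2·g(t)} = (-1)^2 d^2/ds^2[G(s)] with G(s) = s/(s^2 + 16):
differentiating 2 times and applying the sign gives 2*s*(s^2 - 48)/(s^2 + 16)^3.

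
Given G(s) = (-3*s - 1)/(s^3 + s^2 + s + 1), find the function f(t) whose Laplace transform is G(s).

Factor the denominator: s^3 + s^2 + s + 1 = (s + 1)*(s^2 + 1).
Partial fraction decomposition gives [1/(s + 1)] + [-s/(s^2 + 1)] + [-2/(s^2 + 1)].
Invert each term: 1/(s + 1) ↔ e^(-t); -1·s/(s^2 + 1) ↔ -cos(t); -2·1/(s^2 + 1) ↔ -2sin(t).

f(t) = -2*sin(t) - cos(t) + exp(-t)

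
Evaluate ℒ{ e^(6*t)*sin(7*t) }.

7/((s - 6)^2 + 49)

L{sin(7t)} = 7/(s^2 + 49).
By the first shifting theorem, multiplying by e^(6t) replaces s with s - 6.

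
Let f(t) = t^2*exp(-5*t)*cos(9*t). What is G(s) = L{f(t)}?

G(s) = 2*(s + 5)*(s^2 + 10*s - 218)/(s^2 + 10*s + 106)^3

L{cos(9t)} = s/(s^2 + 81).
Multiplying by e^(-5t) shifts s → s + 5, so L{exp(-5*t)*cos(9*t)} = (s + 5)/((s + 5)^2 + 81).
Then apply L{t^2·g(t)} = (-1)^2 d^2/ds^2[H(s)] with H(s) = (s + 5)/((s + 5)^2 + 81):
differentiating 2 times and applying the sign gives 2*(s + 5)*(s^2 + 10*s - 218)/(s^2 + 10*s + 106)^3.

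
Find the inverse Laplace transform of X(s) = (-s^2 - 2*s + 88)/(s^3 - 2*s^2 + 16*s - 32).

Factor the denominator: s^3 - 2*s^2 + 16*s - 32 = (s - 2)*(s^2 + 16).
Partial fraction decomposition gives [4/(s - 2)] + [-5*s/(s^2 + 16)] + [-12/(s^2 + 16)].
Invert each term: 4/(s - 2) ↔ 4e^(2t); -5·s/(s^2 + 16) ↔ -5cos(4t); -3·4/(s^2 + 16) ↔ -3sin(4t).

4*exp(2*t) - 3*sin(4*t) - 5*cos(4*t)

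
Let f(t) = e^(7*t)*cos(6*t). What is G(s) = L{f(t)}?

G(s) = (s - 7)/((s - 7)^2 + 36)

L{cos(6t)} = s/(s^2 + 36).
By the first shifting theorem, multiplying by e^(7t) replaces s with s - 7.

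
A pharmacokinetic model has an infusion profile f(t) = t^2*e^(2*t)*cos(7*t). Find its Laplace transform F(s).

L{cos(7t)} = s/(s^2 + 49).
Multiplying by e^(2t) shifts s → s - 2, so L{e^(2*t)*cos(7*t)} = (s - 2)/((s - 2)^2 + 49).
Then apply L{t^2·g(t)} = (-1)^2 d^2/ds^2[G(s)] with G(s) = (s - 2)/((s - 2)^2 + 49):
differentiating 2 times and applying the sign gives 2*(s - 2)*(s^2 - 4*s - 143)/(s^2 - 4*s + 53)^3.

F(s) = 2*(s - 2)*(s^2 - 4*s - 143)/(s^2 - 4*s + 53)^3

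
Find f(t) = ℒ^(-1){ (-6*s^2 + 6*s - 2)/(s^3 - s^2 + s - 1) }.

Factor the denominator: s^3 - s^2 + s - 1 = (s - 1)*(s^2 + 1).
Partial fraction decomposition gives [-1/(s - 1)] + [-5*s/(s^2 + 1)] + [1/(s^2 + 1)].
Invert each term: -1/(s - 1) ↔ -e^(t); -5·s/(s^2 + 1) ↔ -5cos(t); 1·1/(s^2 + 1) ↔ sin(t).

f(t) = -exp(t) + sin(t) - 5*cos(t)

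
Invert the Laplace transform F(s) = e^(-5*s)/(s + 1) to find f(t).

f(t) = Heaviside(t - 5)*(exp(-t + 5))

The factor e^(-5s) signals a time shift by c = 5 (second shifting theorem).
L{e^(-t)} = 1/(s + 1), so L^-1{1/(s + 1)} = e^(-t).
Hence the inverse is u(t - 5) times that function evaluated at t - 5.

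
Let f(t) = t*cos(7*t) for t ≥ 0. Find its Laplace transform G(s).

L{cos(7t)} = s/(s^2 + 49).
Then apply L{t·g(t)} = -d/ds[H(s)] with H(s) = s/(s^2 + 49):
differentiating 1 time and applying the sign gives (s - 7)*(s + 7)/(s^2 + 49)^2.

G(s) = (s - 7)*(s + 7)/(s^2 + 49)^2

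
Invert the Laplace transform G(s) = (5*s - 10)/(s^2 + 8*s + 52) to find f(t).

Complete the square in the denominator: s^2 + 8*s + 52 = (s + 4)^2 + 6^2.
Split the numerator to match: 5*s - 10 = 5·(s + 4) - 5·6.
Invert each term: 5·(s + 4)/((s + 4)^2 + 36) ↔ 5e^(-4t)cos(6t); -5·6/((s + 4)^2 + 36) ↔ -5e^(-4t)sin(6t).

f(t) = -5*exp(-4*t)*sin(6*t) + 5*exp(-4*t)*cos(6*t)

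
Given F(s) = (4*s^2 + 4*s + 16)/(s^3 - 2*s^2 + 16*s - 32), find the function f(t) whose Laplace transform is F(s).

Factor the denominator: s^3 - 2*s^2 + 16*s - 32 = (s - 2)*(s^2 + 16).
Partial fraction decomposition gives [2/(s - 2)] + [2*s/(s^2 + 16)] + [8/(s^2 + 16)].
Invert each term: 2/(s - 2) ↔ 2e^(2t); 2·s/(s^2 + 16) ↔ 2cos(4t); 2·4/(s^2 + 16) ↔ 2sin(4t).

f(t) = 2*exp(2*t) + 2*sin(4*t) + 2*cos(4*t)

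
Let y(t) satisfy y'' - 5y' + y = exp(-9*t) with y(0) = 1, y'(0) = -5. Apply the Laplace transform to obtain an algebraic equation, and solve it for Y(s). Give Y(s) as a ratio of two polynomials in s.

Y(s) = (s^2 - s - 89)/(s^3 + 4*s^2 - 44*s + 9)

Apply the Laplace transform to the equation.
The derivative rules (L{y''} = s^2 Y - s·y(0) - y'(0) and L{y'} = sY - y(0), with y(0) = 1, y'(0) = -5) turn the left side into (s^2 - 5*s + 1)Y - (s - 10).
The right side is L{exp(-9*t)} = 1/(s + 9).
So (s^2 - 5*s + 1)Y = 1/(s + 9) + (s - 10).
Divide through and combine into a single rational function.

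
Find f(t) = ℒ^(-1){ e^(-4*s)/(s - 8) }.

f(t) = Heaviside(t - 4)*(exp(8*t - 32))

The factor e^(-4s) signals a time shift by c = 4 (second shifting theorem).
L{e^(8t)} = 1/(s - 8), so L^-1{1/(s - 8)} = e^(8*t).
Hence the inverse is u(t - 4) times that function evaluated at t - 4.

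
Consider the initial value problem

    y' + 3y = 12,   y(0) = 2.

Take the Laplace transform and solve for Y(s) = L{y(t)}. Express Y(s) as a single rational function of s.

Take the Laplace transform of both sides.
Using L{y'} = sY - y(0) = sY - 2, the left side becomes (s + 3)Y - (2).
The right side is L{12} = 12/s.
So (s + 3)Y = 12/s + (2).
Divide through and combine into a single rational function.

Y(s) = (2*s + 12)/(s^2 + 3*s)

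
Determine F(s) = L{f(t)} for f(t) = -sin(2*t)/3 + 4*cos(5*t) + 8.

By linearity of the Laplace transform, transform each term separately.
(-1/3)·[L{sin(2t)} = 2/(s^2 + 4)]; L{8} = 8/s; (4)·[L{cos(5t)} = s/(s^2 + 25)].

F(s) = 4*s/(s^2 + 25) - 2/(3*(s^2 + 4)) + 8/s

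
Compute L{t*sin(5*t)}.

L{sin(5t)} = 5/(s^2 + 25).
Then apply L{t·g(t)} = -d/ds[G(s)] with G(s) = 5/(s^2 + 25):
differentiating 1 time and applying the sign gives 10*s/(s^2 + 25)^2.

10*s/(s^2 + 25)^2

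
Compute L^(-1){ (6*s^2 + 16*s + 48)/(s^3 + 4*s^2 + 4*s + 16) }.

Factor the denominator: s^3 + 4*s^2 + 4*s + 16 = (s + 4)*(s^2 + 4).
Partial fraction decomposition gives [4/(s + 4)] + [2*s/(s^2 + 4)] + [8/(s^2 + 4)].
Invert each term: 4/(s + 4) ↔ 4e^(-4t); 2·s/(s^2 + 4) ↔ 2cos(2t); 4·2/(s^2 + 4) ↔ 4sin(2t).

4*sin(2*t) + 2*cos(2*t) + 4*exp(-4*t)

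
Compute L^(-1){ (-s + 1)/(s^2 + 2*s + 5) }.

exp(-t)*sin(2*t) - exp(-t)*cos(2*t)

Complete the square in the denominator: s^2 + 2*s + 5 = (s + 1)^2 + 2^2.
Split the numerator to match: -s + 1 = -1·(s + 1) + 1·2.
Invert each term: -1·(s + 1)/((s + 1)^2 + 4) ↔ -e^(-t)cos(2t); 1·2/((s + 1)^2 + 4) ↔ e^(-t)sin(2t).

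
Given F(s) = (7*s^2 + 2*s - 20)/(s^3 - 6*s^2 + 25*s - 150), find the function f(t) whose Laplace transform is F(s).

f(t) = 4*exp(6*t) + 4*sin(5*t) + 3*cos(5*t)

Factor the denominator: s^3 - 6*s^2 + 25*s - 150 = (s - 6)*(s^2 + 25).
Partial fraction decomposition gives [4/(s - 6)] + [3*s/(s^2 + 25)] + [20/(s^2 + 25)].
Invert each term: 4/(s - 6) ↔ 4e^(6t); 3·s/(s^2 + 25) ↔ 3cos(5t); 4·5/(s^2 + 25) ↔ 4sin(5t).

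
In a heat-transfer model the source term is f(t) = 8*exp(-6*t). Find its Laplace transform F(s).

F(s) = 8/(s + 6)

L{8} = 8/s.
By the first shifting theorem, multiplying by e^(-6t) replaces s with s + 6.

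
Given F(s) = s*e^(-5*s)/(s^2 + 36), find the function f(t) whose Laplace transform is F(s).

The factor e^(-5s) signals a time shift by c = 5 (second shifting theorem).
L{cos(6t)} = s/(s^2 + 36), so L^-1{s/(s^2 + 36)} = cos(6*t).
Hence the inverse is u(t - 5) times that function evaluated at t - 5.

f(t) = Heaviside(t - 5)*(cos(6*t - 30))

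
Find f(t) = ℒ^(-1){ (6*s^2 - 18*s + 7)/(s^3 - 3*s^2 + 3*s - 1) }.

Factor the denominator: s^3 - 3*s^2 + 3*s - 1 = (s - 1)^3.
Partial fraction decomposition gives [6/(s - 1)] + [-6/(s - 1)^2] + [-5/(s - 1)^3].
Invert each term: 6/(s - 1) ↔ 6e^(t); -6/(s - 1)^2 ↔ -6t·e^(t); -5/(s - 1)^3 ↔ (-5/2)t^2·e^(t).

f(t) = -5*t^2*exp(t)/2 - 6*t*exp(t) + 6*exp(t)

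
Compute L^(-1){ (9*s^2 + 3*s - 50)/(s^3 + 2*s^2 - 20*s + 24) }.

-t*exp(2*t) + 5*exp(2*t) + 4*exp(-6*t)

Factor the denominator: s^3 + 2*s^2 - 20*s + 24 = (s - 2)^2*(s + 6).
Partial fraction decomposition gives [5/(s - 2)] + [-1/(s - 2)^2] + [4/(s + 6)].
Invert each term: 5/(s - 2) ↔ 5e^(2t); -1/(s - 2)^2 ↔ -t·e^(2t); 4/(s + 6) ↔ 4e^(-6t).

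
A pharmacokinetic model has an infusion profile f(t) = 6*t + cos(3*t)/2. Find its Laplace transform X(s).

Apply the Laplace transform termwise.
(6)·[L{t} = 1!/s^2 = 1/s^2]; (1/2)·[L{cos(3t)} = s/(s^2 + 9)].

X(s) = s/(2*(s^2 + 9)) + 6/s^2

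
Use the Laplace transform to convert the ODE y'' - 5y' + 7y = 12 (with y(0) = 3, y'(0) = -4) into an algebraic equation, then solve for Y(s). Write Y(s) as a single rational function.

Transform both sides with L{·}.
Using L{y''} = s^2 Y - s·y(0) - y'(0) and L{y'} = sY - y(0), with y(0) = 3, y'(0) = -4, the left side becomes (s^2 - 5*s + 7)Y - (3*s - 19).
The right side is L{12} = 12/s.
So (s^2 - 5*s + 7)Y = 12/s + (3*s - 19).
Solve for Y(s) and write it as one ratio of polynomials.

Y(s) = (3*s^2 - 19*s + 12)/(s^3 - 5*s^2 + 7*s)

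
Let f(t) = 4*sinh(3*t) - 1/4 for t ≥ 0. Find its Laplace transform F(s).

Apply the Laplace transform termwise.
(4)·[L{sinh(3t)} = 3/(s^2 - 9)]; L{-1/4} = (-1/4)/s.

F(s) = 12/(s^2 - 9) - 1/(4*s)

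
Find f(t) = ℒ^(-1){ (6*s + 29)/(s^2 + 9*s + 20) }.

Factor the denominator: s^2 + 9*s + 20 = (s + 4)*(s + 5).
Partial fraction decomposition gives [5/(s + 4)] + [1/(s + 5)].
Invert each term: 5/(s + 4) ↔ 5e^(-4t); 1/(s + 5) ↔ e^(-5t).

f(t) = 5*exp(-4*t) + exp(-5*t)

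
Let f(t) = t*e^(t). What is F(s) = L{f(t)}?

F(s) = (s - 1)^(-2)

L{e^(t)} = 1/(s - 1).
Then apply L{t·g(t)} = -d/ds[G(s)] with G(s) = 1/(s - 1):
differentiating 1 time and applying the sign gives (s - 1)^(-2).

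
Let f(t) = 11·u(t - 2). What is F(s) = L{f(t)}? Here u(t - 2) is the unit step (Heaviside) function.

F(s) = 11*exp(-2*s)/s

By the second shifting theorem, L{u(t - c)·g(t - c)} = e^(-cs)·G(s) with c = 2 and G(s) = L{g(t)}.
L{11} = 11/s.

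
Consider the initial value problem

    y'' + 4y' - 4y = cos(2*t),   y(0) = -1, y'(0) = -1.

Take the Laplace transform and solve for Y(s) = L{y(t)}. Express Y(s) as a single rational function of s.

Laplace-transform each side.
With L{y''} = s^2 Y - s·y(0) - y'(0) and L{y'} = sY - y(0), with y(0) = -1, y'(0) = -1: the LHS transforms to (s^2 + 4*s - 4)Y - (-s - 5).
The right side is L{cos(2*t)} = s/(s^2 + 4).
So (s^2 + 4*s - 4)Y = s/(s^2 + 4) + (-s - 5).
Isolate Y and clear denominators.

Y(s) = (-s^3 - 5*s^2 - 3*s - 20)/(s^4 + 4*s^3 + 16*s - 16)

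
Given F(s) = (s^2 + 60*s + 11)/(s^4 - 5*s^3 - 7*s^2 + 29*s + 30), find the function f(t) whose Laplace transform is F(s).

f(t) = 4*exp(5*t) - 5*exp(3*t) - 2*exp(-t) + 3*exp(-2*t)

Factor the denominator: s^4 - 5*s^3 - 7*s^2 + 29*s + 30 = (s - 5)*(s - 3)*(s + 1)*(s + 2).
Partial fraction decomposition gives [-5/(s - 3)] + [4/(s - 5)] + [-2/(s + 1)] + [3/(s + 2)].
Invert each term: -5/(s - 3) ↔ -5e^(3t); 4/(s - 5) ↔ 4e^(5t); -2/(s + 1) ↔ -2e^(-t); 3/(s + 2) ↔ 3e^(-2t).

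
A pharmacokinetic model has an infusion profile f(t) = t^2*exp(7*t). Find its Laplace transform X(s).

L{e^(7t)} = 1/(s - 7).
Then apply L{t^2·g(t)} = (-1)^2 d^2/ds^2[G(s)] with G(s) = 1/(s - 7):
differentiating 2 times and applying the sign gives 2/(s - 7)^3.

X(s) = 2/(s - 7)^3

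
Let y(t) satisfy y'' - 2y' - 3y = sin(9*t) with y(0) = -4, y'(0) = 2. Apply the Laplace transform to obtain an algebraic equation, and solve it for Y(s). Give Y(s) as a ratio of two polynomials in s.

Y(s) = (-4*s^3 + 10*s^2 - 324*s + 819)/(s^4 - 2*s^3 + 78*s^2 - 162*s - 243)

Transform both sides with L{·}.
With L{y''} = s^2 Y - s·y(0) - y'(0) and L{y'} = sY - y(0), with y(0) = -4, y'(0) = 2: the LHS transforms to (s^2 - 2*s - 3)Y - (-4*s + 10).
The right side is L{sin(9*t)} = 9/(s^2 + 81).
So (s^2 - 2*s - 3)Y = 9/(s^2 + 81) + (-4*s + 10).
Solve for Y(s) and write it as one ratio of polynomials.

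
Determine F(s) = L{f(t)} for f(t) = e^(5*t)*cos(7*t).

F(s) = (s - 5)/((s - 5)^2 + 49)

L{cos(7t)} = s/(s^2 + 49).
By the first shifting theorem, multiplying by e^(5t) replaces s with s - 5.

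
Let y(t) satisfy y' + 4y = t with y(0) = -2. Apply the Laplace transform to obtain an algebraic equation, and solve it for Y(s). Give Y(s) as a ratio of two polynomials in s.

Apply the Laplace transform to the equation.
With L{y'} = sY - y(0) = sY - (-2): the LHS transforms to (s + 4)Y - (-2).
The right side is L{t} = s^(-2).
So (s + 4)Y = s^(-2) + (-2).
Solve for Y(s) and write it as one ratio of polynomials.

Y(s) = (-2*s^2 + 1)/(s^3 + 4*s^2)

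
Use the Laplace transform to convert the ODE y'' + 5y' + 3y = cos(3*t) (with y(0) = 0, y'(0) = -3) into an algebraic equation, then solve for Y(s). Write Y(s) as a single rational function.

Y(s) = (-3*s^2 + s - 27)/(s^4 + 5*s^3 + 12*s^2 + 45*s + 27)

Laplace-transform each side.
With L{y''} = s^2 Y - s·y(0) - y'(0) and L{y'} = sY - y(0), with y(0) = 0, y'(0) = -3: the LHS transforms to (s^2 + 5*s + 3)Y - (-3).
The right side is L{cos(3*t)} = s/(s^2 + 9).
So (s^2 + 5*s + 3)Y = s/(s^2 + 9) + (-3).
Isolate Y and clear denominators.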